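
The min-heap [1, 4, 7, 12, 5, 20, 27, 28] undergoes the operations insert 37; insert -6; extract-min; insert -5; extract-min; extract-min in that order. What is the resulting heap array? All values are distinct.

insert 37:
  append 37 at index 8 → [1, 4, 7, 12, 5, 20, 27, 28, 37] (no swap needed)
insert -6:
  append -6 at index 9 → [1, 4, 7, 12, 5, 20, 27, 28, 37, -6]
  -6 < parent 5 at index 4, swap → [1, 4, 7, 12, -6, 20, 27, 28, 37, 5]
  -6 < parent 4 at index 1, swap → [1, -6, 7, 12, 4, 20, 27, 28, 37, 5]
  -6 < parent 1 at index 0, swap → [-6, 1, 7, 12, 4, 20, 27, 28, 37, 5]
extract-min → returns -6:
  remove root -6; move last element 5 to root → [5, 1, 7, 12, 4, 20, 27, 28, 37]
  5 vs smaller child 1 at index 1, swap → [1, 5, 7, 12, 4, 20, 27, 28, 37]
  5 vs smaller child 4 at index 4, swap → [1, 4, 7, 12, 5, 20, 27, 28, 37]
insert -5:
  append -5 at index 9 → [1, 4, 7, 12, 5, 20, 27, 28, 37, -5]
  -5 < parent 5 at index 4, swap → [1, 4, 7, 12, -5, 20, 27, 28, 37, 5]
  -5 < parent 4 at index 1, swap → [1, -5, 7, 12, 4, 20, 27, 28, 37, 5]
  -5 < parent 1 at index 0, swap → [-5, 1, 7, 12, 4, 20, 27, 28, 37, 5]
extract-min → returns -5:
  remove root -5; move last element 5 to root → [5, 1, 7, 12, 4, 20, 27, 28, 37]
  5 vs smaller child 1 at index 1, swap → [1, 5, 7, 12, 4, 20, 27, 28, 37]
  5 vs smaller child 4 at index 4, swap → [1, 4, 7, 12, 5, 20, 27, 28, 37]
extract-min → returns 1:
  remove root 1; move last element 37 to root → [37, 4, 7, 12, 5, 20, 27, 28]
  37 vs smaller child 4 at index 1, swap → [4, 37, 7, 12, 5, 20, 27, 28]
  37 vs smaller child 5 at index 4, swap → [4, 5, 7, 12, 37, 20, 27, 28]

[4, 5, 7, 12, 37, 20, 27, 28]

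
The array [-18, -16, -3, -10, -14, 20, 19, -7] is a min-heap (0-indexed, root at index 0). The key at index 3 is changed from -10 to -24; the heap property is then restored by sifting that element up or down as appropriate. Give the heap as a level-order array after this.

[-24, -18, -3, -16, -14, 20, 19, -7]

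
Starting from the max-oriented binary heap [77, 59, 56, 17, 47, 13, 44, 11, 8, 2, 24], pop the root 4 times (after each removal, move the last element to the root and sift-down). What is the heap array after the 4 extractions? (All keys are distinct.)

extract-max #1 returns 77:
  remove root 77; move last element 24 to root → [24, 59, 56, 17, 47, 13, 44, 11, 8, 2]
  24 vs larger child 59 at index 1, swap → [59, 24, 56, 17, 47, 13, 44, 11, 8, 2]
  24 vs larger child 47 at index 4, swap → [59, 47, 56, 17, 24, 13, 44, 11, 8, 2]
extract-max #2 returns 59:
  remove root 59; move last element 2 to root → [2, 47, 56, 17, 24, 13, 44, 11, 8]
  2 vs larger child 56 at index 2, swap → [56, 47, 2, 17, 24, 13, 44, 11, 8]
  2 vs larger child 44 at index 6, swap → [56, 47, 44, 17, 24, 13, 2, 11, 8]
extract-max #3 returns 56:
  remove root 56; move last element 8 to root → [8, 47, 44, 17, 24, 13, 2, 11]
  8 vs larger child 47 at index 1, swap → [47, 8, 44, 17, 24, 13, 2, 11]
  8 vs larger child 24 at index 4, swap → [47, 24, 44, 17, 8, 13, 2, 11]
extract-max #4 returns 47:
  remove root 47; move last element 11 to root → [11, 24, 44, 17, 8, 13, 2]
  11 vs larger child 44 at index 2, swap → [44, 24, 11, 17, 8, 13, 2]
  11 vs larger child 13 at index 5, swap → [44, 24, 13, 17, 8, 11, 2]

[44, 24, 13, 17, 8, 11, 2]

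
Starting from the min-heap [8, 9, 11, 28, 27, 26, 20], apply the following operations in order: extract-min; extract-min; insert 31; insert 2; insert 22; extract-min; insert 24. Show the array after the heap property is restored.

[11, 20, 26, 22, 27, 31, 28, 24]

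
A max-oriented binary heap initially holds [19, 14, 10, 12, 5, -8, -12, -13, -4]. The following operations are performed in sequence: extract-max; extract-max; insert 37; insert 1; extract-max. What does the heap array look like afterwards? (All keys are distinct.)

[12, 5, 10, 1, -13, -8, -12, -4]

extract-max → returns 19:
  remove root 19; move last element -4 to root → [-4, 14, 10, 12, 5, -8, -12, -13]
  -4 vs larger child 14 at index 1, swap → [14, -4, 10, 12, 5, -8, -12, -13]
  -4 vs larger child 12 at index 3, swap → [14, 12, 10, -4, 5, -8, -12, -13]
extract-max → returns 14:
  remove root 14; move last element -13 to root → [-13, 12, 10, -4, 5, -8, -12]
  -13 vs larger child 12 at index 1, swap → [12, -13, 10, -4, 5, -8, -12]
  -13 vs larger child 5 at index 4, swap → [12, 5, 10, -4, -13, -8, -12]
insert 37:
  append 37 at index 7 → [12, 5, 10, -4, -13, -8, -12, 37]
  37 > parent -4 at index 3, swap → [12, 5, 10, 37, -13, -8, -12, -4]
  37 > parent 5 at index 1, swap → [12, 37, 10, 5, -13, -8, -12, -4]
  37 > parent 12 at index 0, swap → [37, 12, 10, 5, -13, -8, -12, -4]
insert 1:
  append 1 at index 8 → [37, 12, 10, 5, -13, -8, -12, -4, 1] (no swap needed)
extract-max → returns 37:
  remove root 37; move last element 1 to root → [1, 12, 10, 5, -13, -8, -12, -4]
  1 vs larger child 12 at index 1, swap → [12, 1, 10, 5, -13, -8, -12, -4]
  1 vs larger child 5 at index 3, swap → [12, 5, 10, 1, -13, -8, -12, -4]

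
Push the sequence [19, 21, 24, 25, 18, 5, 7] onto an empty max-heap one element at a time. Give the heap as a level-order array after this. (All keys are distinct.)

[25, 24, 21, 19, 18, 5, 7]

Insert 19:
  append 19 at index 0 → [19] (no swap needed)
Insert 21:
  append 21 at index 1 → [19, 21]
  21 > parent 19 at index 0, swap → [21, 19]
Insert 24:
  append 24 at index 2 → [21, 19, 24]
  24 > parent 21 at index 0, swap → [24, 19, 21]
Insert 25:
  append 25 at index 3 → [24, 19, 21, 25]
  25 > parent 19 at index 1, swap → [24, 25, 21, 19]
  25 > parent 24 at index 0, swap → [25, 24, 21, 19]
Insert 18:
  append 18 at index 4 → [25, 24, 21, 19, 18] (no swap needed)
Insert 5:
  append 5 at index 5 → [25, 24, 21, 19, 18, 5] (no swap needed)
Insert 7:
  append 7 at index 6 → [25, 24, 21, 19, 18, 5, 7] (no swap needed)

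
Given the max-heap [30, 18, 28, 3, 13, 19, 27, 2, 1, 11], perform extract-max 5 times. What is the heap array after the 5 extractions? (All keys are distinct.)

extract-max #1 returns 30:
  remove root 30; move last element 11 to root → [11, 18, 28, 3, 13, 19, 27, 2, 1]
  11 vs larger child 28 at index 2, swap → [28, 18, 11, 3, 13, 19, 27, 2, 1]
  11 vs larger child 27 at index 6, swap → [28, 18, 27, 3, 13, 19, 11, 2, 1]
extract-max #2 returns 28:
  remove root 28; move last element 1 to root → [1, 18, 27, 3, 13, 19, 11, 2]
  1 vs larger child 27 at index 2, swap → [27, 18, 1, 3, 13, 19, 11, 2]
  1 vs larger child 19 at index 5, swap → [27, 18, 19, 3, 13, 1, 11, 2]
extract-max #3 returns 27:
  remove root 27; move last element 2 to root → [2, 18, 19, 3, 13, 1, 11]
  2 vs larger child 19 at index 2, swap → [19, 18, 2, 3, 13, 1, 11]
  2 vs larger child 11 at index 6, swap → [19, 18, 11, 3, 13, 1, 2]
extract-max #4 returns 19:
  remove root 19; move last element 2 to root → [2, 18, 11, 3, 13, 1]
  2 vs larger child 18 at index 1, swap → [18, 2, 11, 3, 13, 1]
  2 vs larger child 13 at index 4, swap → [18, 13, 11, 3, 2, 1]
extract-max #5 returns 18:
  remove root 18; move last element 1 to root → [1, 13, 11, 3, 2]
  1 vs larger child 13 at index 1, swap → [13, 1, 11, 3, 2]
  1 vs larger child 3 at index 3, swap → [13, 3, 11, 1, 2]

[13, 3, 11, 1, 2]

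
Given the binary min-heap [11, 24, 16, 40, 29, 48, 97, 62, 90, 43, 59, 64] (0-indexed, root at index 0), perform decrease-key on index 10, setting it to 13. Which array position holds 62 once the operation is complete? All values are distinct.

7

set index 10 from 59 to 13 → [11, 24, 16, 40, 29, 48, 97, 62, 90, 43, 13, 64]
13 < parent 29 at index 4, swap → [11, 24, 16, 40, 13, 48, 97, 62, 90, 43, 29, 64]
13 < parent 24 at index 1, swap → [11, 13, 16, 40, 24, 48, 97, 62, 90, 43, 29, 64]
resulting array: [11, 13, 16, 40, 24, 48, 97, 62, 90, 43, 29, 64]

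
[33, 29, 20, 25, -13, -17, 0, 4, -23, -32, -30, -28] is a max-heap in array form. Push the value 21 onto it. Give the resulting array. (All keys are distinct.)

[33, 29, 21, 25, -13, 20, 0, 4, -23, -32, -30, -28, -17]

append 21 at index 12 → [33, 29, 20, 25, -13, -17, 0, 4, -23, -32, -30, -28, 21]
21 > parent -17 at index 5, swap → [33, 29, 20, 25, -13, 21, 0, 4, -23, -32, -30, -28, -17]
21 > parent 20 at index 2, swap → [33, 29, 21, 25, -13, 20, 0, 4, -23, -32, -30, -28, -17]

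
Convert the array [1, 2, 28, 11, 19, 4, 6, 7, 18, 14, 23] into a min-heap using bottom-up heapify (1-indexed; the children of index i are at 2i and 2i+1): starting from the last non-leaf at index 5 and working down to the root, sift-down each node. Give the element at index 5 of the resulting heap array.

sift down from index 5:
  19 vs smaller child 14 at index 10, swap → [1, 2, 28, 11, 14, 4, 6, 7, 18, 19, 23]
sift down from index 4:
  11 vs smaller child 7 at index 8, swap → [1, 2, 28, 7, 14, 4, 6, 11, 18, 19, 23]
sift down from index 3:
  28 vs smaller child 4 at index 6, swap → [1, 2, 4, 7, 14, 28, 6, 11, 18, 19, 23]
sift down from index 2: already satisfies heap property
sift down from index 1: already satisfies heap property
resulting array: [1, 2, 4, 7, 14, 28, 6, 11, 18, 19, 23]

14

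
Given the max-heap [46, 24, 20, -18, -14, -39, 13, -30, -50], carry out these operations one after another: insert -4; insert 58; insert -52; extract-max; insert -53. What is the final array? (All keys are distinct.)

[46, 24, 20, -18, -4, -39, 13, -30, -50, -14, -52, -53]

insert -4:
  append -4 at index 9 → [46, 24, 20, -18, -14, -39, 13, -30, -50, -4]
  -4 > parent -14 at index 4, swap → [46, 24, 20, -18, -4, -39, 13, -30, -50, -14]
insert 58:
  append 58 at index 10 → [46, 24, 20, -18, -4, -39, 13, -30, -50, -14, 58]
  58 > parent -4 at index 4, swap → [46, 24, 20, -18, 58, -39, 13, -30, -50, -14, -4]
  58 > parent 24 at index 1, swap → [46, 58, 20, -18, 24, -39, 13, -30, -50, -14, -4]
  58 > parent 46 at index 0, swap → [58, 46, 20, -18, 24, -39, 13, -30, -50, -14, -4]
insert -52:
  append -52 at index 11 → [58, 46, 20, -18, 24, -39, 13, -30, -50, -14, -4, -52] (no swap needed)
extract-max → returns 58:
  remove root 58; move last element -52 to root → [-52, 46, 20, -18, 24, -39, 13, -30, -50, -14, -4]
  -52 vs larger child 46 at index 1, swap → [46, -52, 20, -18, 24, -39, 13, -30, -50, -14, -4]
  -52 vs larger child 24 at index 4, swap → [46, 24, 20, -18, -52, -39, 13, -30, -50, -14, -4]
  -52 vs larger child -4 at index 10, swap → [46, 24, 20, -18, -4, -39, 13, -30, -50, -14, -52]
insert -53:
  append -53 at index 11 → [46, 24, 20, -18, -4, -39, 13, -30, -50, -14, -52, -53] (no swap needed)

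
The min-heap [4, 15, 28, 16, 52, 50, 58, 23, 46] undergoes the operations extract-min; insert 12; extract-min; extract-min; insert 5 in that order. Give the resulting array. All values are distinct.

[5, 16, 28, 23, 52, 50, 58, 46]

extract-min → returns 4:
  remove root 4; move last element 46 to root → [46, 15, 28, 16, 52, 50, 58, 23]
  46 vs smaller child 15 at index 1, swap → [15, 46, 28, 16, 52, 50, 58, 23]
  46 vs smaller child 16 at index 3, swap → [15, 16, 28, 46, 52, 50, 58, 23]
  46 vs only child 23 at index 7, swap → [15, 16, 28, 23, 52, 50, 58, 46]
insert 12:
  append 12 at index 8 → [15, 16, 28, 23, 52, 50, 58, 46, 12]
  12 < parent 23 at index 3, swap → [15, 16, 28, 12, 52, 50, 58, 46, 23]
  12 < parent 16 at index 1, swap → [15, 12, 28, 16, 52, 50, 58, 46, 23]
  12 < parent 15 at index 0, swap → [12, 15, 28, 16, 52, 50, 58, 46, 23]
extract-min → returns 12:
  remove root 12; move last element 23 to root → [23, 15, 28, 16, 52, 50, 58, 46]
  23 vs smaller child 15 at index 1, swap → [15, 23, 28, 16, 52, 50, 58, 46]
  23 vs smaller child 16 at index 3, swap → [15, 16, 28, 23, 52, 50, 58, 46]
extract-min → returns 15:
  remove root 15; move last element 46 to root → [46, 16, 28, 23, 52, 50, 58]
  46 vs smaller child 16 at index 1, swap → [16, 46, 28, 23, 52, 50, 58]
  46 vs smaller child 23 at index 3, swap → [16, 23, 28, 46, 52, 50, 58]
insert 5:
  append 5 at index 7 → [16, 23, 28, 46, 52, 50, 58, 5]
  5 < parent 46 at index 3, swap → [16, 23, 28, 5, 52, 50, 58, 46]
  5 < parent 23 at index 1, swap → [16, 5, 28, 23, 52, 50, 58, 46]
  5 < parent 16 at index 0, swap → [5, 16, 28, 23, 52, 50, 58, 46]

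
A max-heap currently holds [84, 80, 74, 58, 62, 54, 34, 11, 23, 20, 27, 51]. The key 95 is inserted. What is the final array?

append 95 at index 12 → [84, 80, 74, 58, 62, 54, 34, 11, 23, 20, 27, 51, 95]
95 > parent 54 at index 5, swap → [84, 80, 74, 58, 62, 95, 34, 11, 23, 20, 27, 51, 54]
95 > parent 74 at index 2, swap → [84, 80, 95, 58, 62, 74, 34, 11, 23, 20, 27, 51, 54]
95 > parent 84 at index 0, swap → [95, 80, 84, 58, 62, 74, 34, 11, 23, 20, 27, 51, 54]

[95, 80, 84, 58, 62, 74, 34, 11, 23, 20, 27, 51, 54]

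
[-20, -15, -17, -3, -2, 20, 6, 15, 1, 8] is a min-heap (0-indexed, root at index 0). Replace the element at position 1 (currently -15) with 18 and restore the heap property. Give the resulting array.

set index 1 from -15 to 18 → [-20, 18, -17, -3, -2, 20, 6, 15, 1, 8]
18 vs smaller child -3 at index 3, swap → [-20, -3, -17, 18, -2, 20, 6, 15, 1, 8]
18 vs smaller child 1 at index 8, swap → [-20, -3, -17, 1, -2, 20, 6, 15, 18, 8]

[-20, -3, -17, 1, -2, 20, 6, 15, 18, 8]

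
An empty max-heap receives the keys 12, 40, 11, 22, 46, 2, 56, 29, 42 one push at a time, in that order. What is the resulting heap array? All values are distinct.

Insert 12:
  append 12 at index 0 → [12] (no swap needed)
Insert 40:
  append 40 at index 1 → [12, 40]
  40 > parent 12 at index 0, swap → [40, 12]
Insert 11:
  append 11 at index 2 → [40, 12, 11] (no swap needed)
Insert 22:
  append 22 at index 3 → [40, 12, 11, 22]
  22 > parent 12 at index 1, swap → [40, 22, 11, 12]
Insert 46:
  append 46 at index 4 → [40, 22, 11, 12, 46]
  46 > parent 22 at index 1, swap → [40, 46, 11, 12, 22]
  46 > parent 40 at index 0, swap → [46, 40, 11, 12, 22]
Insert 2:
  append 2 at index 5 → [46, 40, 11, 12, 22, 2] (no swap needed)
Insert 56:
  append 56 at index 6 → [46, 40, 11, 12, 22, 2, 56]
  56 > parent 11 at index 2, swap → [46, 40, 56, 12, 22, 2, 11]
  56 > parent 46 at index 0, swap → [56, 40, 46, 12, 22, 2, 11]
Insert 29:
  append 29 at index 7 → [56, 40, 46, 12, 22, 2, 11, 29]
  29 > parent 12 at index 3, swap → [56, 40, 46, 29, 22, 2, 11, 12]
Insert 42:
  append 42 at index 8 → [56, 40, 46, 29, 22, 2, 11, 12, 42]
  42 > parent 29 at index 3, swap → [56, 40, 46, 42, 22, 2, 11, 12, 29]
  42 > parent 40 at index 1, swap → [56, 42, 46, 40, 22, 2, 11, 12, 29]

[56, 42, 46, 40, 22, 2, 11, 12, 29]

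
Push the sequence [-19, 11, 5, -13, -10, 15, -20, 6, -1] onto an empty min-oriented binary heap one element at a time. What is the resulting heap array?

[-20, -13, -19, -1, -10, 15, 5, 11, 6]

Insert -19:
  append -19 at index 0 → [-19] (no swap needed)
Insert 11:
  append 11 at index 1 → [-19, 11] (no swap needed)
Insert 5:
  append 5 at index 2 → [-19, 11, 5] (no swap needed)
Insert -13:
  append -13 at index 3 → [-19, 11, 5, -13]
  -13 < parent 11 at index 1, swap → [-19, -13, 5, 11]
Insert -10:
  append -10 at index 4 → [-19, -13, 5, 11, -10] (no swap needed)
Insert 15:
  append 15 at index 5 → [-19, -13, 5, 11, -10, 15] (no swap needed)
Insert -20:
  append -20 at index 6 → [-19, -13, 5, 11, -10, 15, -20]
  -20 < parent 5 at index 2, swap → [-19, -13, -20, 11, -10, 15, 5]
  -20 < parent -19 at index 0, swap → [-20, -13, -19, 11, -10, 15, 5]
Insert 6:
  append 6 at index 7 → [-20, -13, -19, 11, -10, 15, 5, 6]
  6 < parent 11 at index 3, swap → [-20, -13, -19, 6, -10, 15, 5, 11]
Insert -1:
  append -1 at index 8 → [-20, -13, -19, 6, -10, 15, 5, 11, -1]
  -1 < parent 6 at index 3, swap → [-20, -13, -19, -1, -10, 15, 5, 11, 6]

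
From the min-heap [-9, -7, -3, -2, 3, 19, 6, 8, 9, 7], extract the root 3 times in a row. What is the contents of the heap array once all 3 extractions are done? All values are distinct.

[-2, 3, 6, 7, 8, 19, 9]

extract-min #1 returns -9:
  remove root -9; move last element 7 to root → [7, -7, -3, -2, 3, 19, 6, 8, 9]
  7 vs smaller child -7 at index 1, swap → [-7, 7, -3, -2, 3, 19, 6, 8, 9]
  7 vs smaller child -2 at index 3, swap → [-7, -2, -3, 7, 3, 19, 6, 8, 9]
extract-min #2 returns -7:
  remove root -7; move last element 9 to root → [9, -2, -3, 7, 3, 19, 6, 8]
  9 vs smaller child -3 at index 2, swap → [-3, -2, 9, 7, 3, 19, 6, 8]
  9 vs smaller child 6 at index 6, swap → [-3, -2, 6, 7, 3, 19, 9, 8]
extract-min #3 returns -3:
  remove root -3; move last element 8 to root → [8, -2, 6, 7, 3, 19, 9]
  8 vs smaller child -2 at index 1, swap → [-2, 8, 6, 7, 3, 19, 9]
  8 vs smaller child 3 at index 4, swap → [-2, 3, 6, 7, 8, 19, 9]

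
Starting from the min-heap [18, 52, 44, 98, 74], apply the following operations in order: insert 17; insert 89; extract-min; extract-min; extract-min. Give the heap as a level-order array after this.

[52, 74, 89, 98]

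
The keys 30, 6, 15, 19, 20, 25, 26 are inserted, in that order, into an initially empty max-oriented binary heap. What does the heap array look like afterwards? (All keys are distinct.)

[30, 20, 26, 6, 19, 15, 25]

Insert 30:
  append 30 at index 0 → [30] (no swap needed)
Insert 6:
  append 6 at index 1 → [30, 6] (no swap needed)
Insert 15:
  append 15 at index 2 → [30, 6, 15] (no swap needed)
Insert 19:
  append 19 at index 3 → [30, 6, 15, 19]
  19 > parent 6 at index 1, swap → [30, 19, 15, 6]
Insert 20:
  append 20 at index 4 → [30, 19, 15, 6, 20]
  20 > parent 19 at index 1, swap → [30, 20, 15, 6, 19]
Insert 25:
  append 25 at index 5 → [30, 20, 15, 6, 19, 25]
  25 > parent 15 at index 2, swap → [30, 20, 25, 6, 19, 15]
Insert 26:
  append 26 at index 6 → [30, 20, 25, 6, 19, 15, 26]
  26 > parent 25 at index 2, swap → [30, 20, 26, 6, 19, 15, 25]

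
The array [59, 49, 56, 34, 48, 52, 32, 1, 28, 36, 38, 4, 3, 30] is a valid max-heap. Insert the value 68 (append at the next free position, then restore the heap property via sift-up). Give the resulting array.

[68, 49, 59, 34, 48, 52, 56, 1, 28, 36, 38, 4, 3, 30, 32]

append 68 at index 14 → [59, 49, 56, 34, 48, 52, 32, 1, 28, 36, 38, 4, 3, 30, 68]
68 > parent 32 at index 6, swap → [59, 49, 56, 34, 48, 52, 68, 1, 28, 36, 38, 4, 3, 30, 32]
68 > parent 56 at index 2, swap → [59, 49, 68, 34, 48, 52, 56, 1, 28, 36, 38, 4, 3, 30, 32]
68 > parent 59 at index 0, swap → [68, 49, 59, 34, 48, 52, 56, 1, 28, 36, 38, 4, 3, 30, 32]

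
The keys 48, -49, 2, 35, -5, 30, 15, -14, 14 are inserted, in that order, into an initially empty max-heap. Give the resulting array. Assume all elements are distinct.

Insert 48:
  append 48 at index 0 → [48] (no swap needed)
Insert -49:
  append -49 at index 1 → [48, -49] (no swap needed)
Insert 2:
  append 2 at index 2 → [48, -49, 2] (no swap needed)
Insert 35:
  append 35 at index 3 → [48, -49, 2, 35]
  35 > parent -49 at index 1, swap → [48, 35, 2, -49]
Insert -5:
  append -5 at index 4 → [48, 35, 2, -49, -5] (no swap needed)
Insert 30:
  append 30 at index 5 → [48, 35, 2, -49, -5, 30]
  30 > parent 2 at index 2, swap → [48, 35, 30, -49, -5, 2]
Insert 15:
  append 15 at index 6 → [48, 35, 30, -49, -5, 2, 15] (no swap needed)
Insert -14:
  append -14 at index 7 → [48, 35, 30, -49, -5, 2, 15, -14]
  -14 > parent -49 at index 3, swap → [48, 35, 30, -14, -5, 2, 15, -49]
Insert 14:
  append 14 at index 8 → [48, 35, 30, -14, -5, 2, 15, -49, 14]
  14 > parent -14 at index 3, swap → [48, 35, 30, 14, -5, 2, 15, -49, -14]

[48, 35, 30, 14, -5, 2, 15, -49, -14]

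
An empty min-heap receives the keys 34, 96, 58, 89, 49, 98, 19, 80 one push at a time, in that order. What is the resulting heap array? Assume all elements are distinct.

[19, 49, 34, 80, 89, 98, 58, 96]

Insert 34:
  append 34 at index 0 → [34] (no swap needed)
Insert 96:
  append 96 at index 1 → [34, 96] (no swap needed)
Insert 58:
  append 58 at index 2 → [34, 96, 58] (no swap needed)
Insert 89:
  append 89 at index 3 → [34, 96, 58, 89]
  89 < parent 96 at index 1, swap → [34, 89, 58, 96]
Insert 49:
  append 49 at index 4 → [34, 89, 58, 96, 49]
  49 < parent 89 at index 1, swap → [34, 49, 58, 96, 89]
Insert 98:
  append 98 at index 5 → [34, 49, 58, 96, 89, 98] (no swap needed)
Insert 19:
  append 19 at index 6 → [34, 49, 58, 96, 89, 98, 19]
  19 < parent 58 at index 2, swap → [34, 49, 19, 96, 89, 98, 58]
  19 < parent 34 at index 0, swap → [19, 49, 34, 96, 89, 98, 58]
Insert 80:
  append 80 at index 7 → [19, 49, 34, 96, 89, 98, 58, 80]
  80 < parent 96 at index 3, swap → [19, 49, 34, 80, 89, 98, 58, 96]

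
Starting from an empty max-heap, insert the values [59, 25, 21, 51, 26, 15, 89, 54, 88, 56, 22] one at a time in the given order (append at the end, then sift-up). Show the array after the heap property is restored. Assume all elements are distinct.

Insert 59:
  append 59 at index 0 → [59] (no swap needed)
Insert 25:
  append 25 at index 1 → [59, 25] (no swap needed)
Insert 21:
  append 21 at index 2 → [59, 25, 21] (no swap needed)
Insert 51:
  append 51 at index 3 → [59, 25, 21, 51]
  51 > parent 25 at index 1, swap → [59, 51, 21, 25]
Insert 26:
  append 26 at index 4 → [59, 51, 21, 25, 26] (no swap needed)
Insert 15:
  append 15 at index 5 → [59, 51, 21, 25, 26, 15] (no swap needed)
Insert 89:
  append 89 at index 6 → [59, 51, 21, 25, 26, 15, 89]
  89 > parent 21 at index 2, swap → [59, 51, 89, 25, 26, 15, 21]
  89 > parent 59 at index 0, swap → [89, 51, 59, 25, 26, 15, 21]
Insert 54:
  append 54 at index 7 → [89, 51, 59, 25, 26, 15, 21, 54]
  54 > parent 25 at index 3, swap → [89, 51, 59, 54, 26, 15, 21, 25]
  54 > parent 51 at index 1, swap → [89, 54, 59, 51, 26, 15, 21, 25]
Insert 88:
  append 88 at index 8 → [89, 54, 59, 51, 26, 15, 21, 25, 88]
  88 > parent 51 at index 3, swap → [89, 54, 59, 88, 26, 15, 21, 25, 51]
  88 > parent 54 at index 1, swap → [89, 88, 59, 54, 26, 15, 21, 25, 51]
Insert 56:
  append 56 at index 9 → [89, 88, 59, 54, 26, 15, 21, 25, 51, 56]
  56 > parent 26 at index 4, swap → [89, 88, 59, 54, 56, 15, 21, 25, 51, 26]
Insert 22:
  append 22 at index 10 → [89, 88, 59, 54, 56, 15, 21, 25, 51, 26, 22] (no swap needed)

[89, 88, 59, 54, 56, 15, 21, 25, 51, 26, 22]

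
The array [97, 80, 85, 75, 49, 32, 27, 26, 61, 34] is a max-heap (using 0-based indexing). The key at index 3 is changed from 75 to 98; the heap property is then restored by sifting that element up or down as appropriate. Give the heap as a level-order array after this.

set index 3 from 75 to 98 → [97, 80, 85, 98, 49, 32, 27, 26, 61, 34]
98 > parent 80 at index 1, swap → [97, 98, 85, 80, 49, 32, 27, 26, 61, 34]
98 > parent 97 at index 0, swap → [98, 97, 85, 80, 49, 32, 27, 26, 61, 34]

[98, 97, 85, 80, 49, 32, 27, 26, 61, 34]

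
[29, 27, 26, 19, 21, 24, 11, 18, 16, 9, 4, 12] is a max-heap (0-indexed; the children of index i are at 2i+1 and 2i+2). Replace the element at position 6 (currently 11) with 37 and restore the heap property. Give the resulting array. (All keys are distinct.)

set index 6 from 11 to 37 → [29, 27, 26, 19, 21, 24, 37, 18, 16, 9, 4, 12]
37 > parent 26 at index 2, swap → [29, 27, 37, 19, 21, 24, 26, 18, 16, 9, 4, 12]
37 > parent 29 at index 0, swap → [37, 27, 29, 19, 21, 24, 26, 18, 16, 9, 4, 12]

[37, 27, 29, 19, 21, 24, 26, 18, 16, 9, 4, 12]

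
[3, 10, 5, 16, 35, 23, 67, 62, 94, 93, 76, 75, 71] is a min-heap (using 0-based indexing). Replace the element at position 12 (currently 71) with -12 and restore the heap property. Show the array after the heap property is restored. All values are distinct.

[-12, 10, 3, 16, 35, 5, 67, 62, 94, 93, 76, 75, 23]

set index 12 from 71 to -12 → [3, 10, 5, 16, 35, 23, 67, 62, 94, 93, 76, 75, -12]
-12 < parent 23 at index 5, swap → [3, 10, 5, 16, 35, -12, 67, 62, 94, 93, 76, 75, 23]
-12 < parent 5 at index 2, swap → [3, 10, -12, 16, 35, 5, 67, 62, 94, 93, 76, 75, 23]
-12 < parent 3 at index 0, swap → [-12, 10, 3, 16, 35, 5, 67, 62, 94, 93, 76, 75, 23]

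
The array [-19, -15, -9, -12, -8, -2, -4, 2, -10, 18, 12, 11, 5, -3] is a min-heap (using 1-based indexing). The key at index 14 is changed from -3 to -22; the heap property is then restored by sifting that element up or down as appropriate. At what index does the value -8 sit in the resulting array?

5

set index 14 from -3 to -22 → [-19, -15, -9, -12, -8, -2, -4, 2, -10, 18, 12, 11, 5, -22]
-22 < parent -4 at index 7, swap → [-19, -15, -9, -12, -8, -2, -22, 2, -10, 18, 12, 11, 5, -4]
-22 < parent -9 at index 3, swap → [-19, -15, -22, -12, -8, -2, -9, 2, -10, 18, 12, 11, 5, -4]
-22 < parent -19 at index 1, swap → [-22, -15, -19, -12, -8, -2, -9, 2, -10, 18, 12, 11, 5, -4]
resulting array: [-22, -15, -19, -12, -8, -2, -9, 2, -10, 18, 12, 11, 5, -4]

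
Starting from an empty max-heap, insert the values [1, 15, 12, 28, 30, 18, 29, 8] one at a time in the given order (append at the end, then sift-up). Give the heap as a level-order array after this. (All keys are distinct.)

Insert 1:
  append 1 at index 0 → [1] (no swap needed)
Insert 15:
  append 15 at index 1 → [1, 15]
  15 > parent 1 at index 0, swap → [15, 1]
Insert 12:
  append 12 at index 2 → [15, 1, 12] (no swap needed)
Insert 28:
  append 28 at index 3 → [15, 1, 12, 28]
  28 > parent 1 at index 1, swap → [15, 28, 12, 1]
  28 > parent 15 at index 0, swap → [28, 15, 12, 1]
Insert 30:
  append 30 at index 4 → [28, 15, 12, 1, 30]
  30 > parent 15 at index 1, swap → [28, 30, 12, 1, 15]
  30 > parent 28 at index 0, swap → [30, 28, 12, 1, 15]
Insert 18:
  append 18 at index 5 → [30, 28, 12, 1, 15, 18]
  18 > parent 12 at index 2, swap → [30, 28, 18, 1, 15, 12]
Insert 29:
  append 29 at index 6 → [30, 28, 18, 1, 15, 12, 29]
  29 > parent 18 at index 2, swap → [30, 28, 29, 1, 15, 12, 18]
Insert 8:
  append 8 at index 7 → [30, 28, 29, 1, 15, 12, 18, 8]
  8 > parent 1 at index 3, swap → [30, 28, 29, 8, 15, 12, 18, 1]

[30, 28, 29, 8, 15, 12, 18, 1]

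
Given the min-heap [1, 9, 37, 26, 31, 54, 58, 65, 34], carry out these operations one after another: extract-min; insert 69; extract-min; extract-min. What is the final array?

extract-min → returns 1:
  remove root 1; move last element 34 to root → [34, 9, 37, 26, 31, 54, 58, 65]
  34 vs smaller child 9 at index 1, swap → [9, 34, 37, 26, 31, 54, 58, 65]
  34 vs smaller child 26 at index 3, swap → [9, 26, 37, 34, 31, 54, 58, 65]
insert 69:
  append 69 at index 8 → [9, 26, 37, 34, 31, 54, 58, 65, 69] (no swap needed)
extract-min → returns 9:
  remove root 9; move last element 69 to root → [69, 26, 37, 34, 31, 54, 58, 65]
  69 vs smaller child 26 at index 1, swap → [26, 69, 37, 34, 31, 54, 58, 65]
  69 vs smaller child 31 at index 4, swap → [26, 31, 37, 34, 69, 54, 58, 65]
extract-min → returns 26:
  remove root 26; move last element 65 to root → [65, 31, 37, 34, 69, 54, 58]
  65 vs smaller child 31 at index 1, swap → [31, 65, 37, 34, 69, 54, 58]
  65 vs smaller child 34 at index 3, swap → [31, 34, 37, 65, 69, 54, 58]

[31, 34, 37, 65, 69, 54, 58]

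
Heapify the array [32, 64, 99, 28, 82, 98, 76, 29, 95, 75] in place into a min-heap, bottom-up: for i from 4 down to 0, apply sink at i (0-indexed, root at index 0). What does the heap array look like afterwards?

[28, 29, 76, 32, 75, 98, 99, 64, 95, 82]

sift down from index 4:
  82 vs only child 75 at index 9, swap → [32, 64, 99, 28, 75, 98, 76, 29, 95, 82]
sift down from index 3: already satisfies heap property
sift down from index 2:
  99 vs smaller child 76 at index 6, swap → [32, 64, 76, 28, 75, 98, 99, 29, 95, 82]
sift down from index 1:
  64 vs smaller child 28 at index 3, swap → [32, 28, 76, 64, 75, 98, 99, 29, 95, 82]
  64 vs smaller child 29 at index 7, swap → [32, 28, 76, 29, 75, 98, 99, 64, 95, 82]
sift down from index 0:
  32 vs smaller child 28 at index 1, swap → [28, 32, 76, 29, 75, 98, 99, 64, 95, 82]
  32 vs smaller child 29 at index 3, swap → [28, 29, 76, 32, 75, 98, 99, 64, 95, 82]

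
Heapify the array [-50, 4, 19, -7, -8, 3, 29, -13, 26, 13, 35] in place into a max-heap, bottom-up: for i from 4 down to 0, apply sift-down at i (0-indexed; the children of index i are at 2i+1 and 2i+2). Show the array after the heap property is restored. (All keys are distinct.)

[35, 26, 29, -7, 13, 3, 19, -13, -50, 4, -8]

sift down from index 4:
  -8 vs larger child 35 at index 10, swap → [-50, 4, 19, -7, 35, 3, 29, -13, 26, 13, -8]
sift down from index 3:
  -7 vs larger child 26 at index 8, swap → [-50, 4, 19, 26, 35, 3, 29, -13, -7, 13, -8]
sift down from index 2:
  19 vs larger child 29 at index 6, swap → [-50, 4, 29, 26, 35, 3, 19, -13, -7, 13, -8]
sift down from index 1:
  4 vs larger child 35 at index 4, swap → [-50, 35, 29, 26, 4, 3, 19, -13, -7, 13, -8]
  4 vs larger child 13 at index 9, swap → [-50, 35, 29, 26, 13, 3, 19, -13, -7, 4, -8]
sift down from index 0:
  -50 vs larger child 35 at index 1, swap → [35, -50, 29, 26, 13, 3, 19, -13, -7, 4, -8]
  -50 vs larger child 26 at index 3, swap → [35, 26, 29, -50, 13, 3, 19, -13, -7, 4, -8]
  -50 vs larger child -7 at index 8, swap → [35, 26, 29, -7, 13, 3, 19, -13, -50, 4, -8]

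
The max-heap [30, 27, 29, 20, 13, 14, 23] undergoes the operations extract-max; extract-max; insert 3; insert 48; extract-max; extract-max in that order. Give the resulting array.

extract-max → returns 30:
  remove root 30; move last element 23 to root → [23, 27, 29, 20, 13, 14]
  23 vs larger child 29 at index 2, swap → [29, 27, 23, 20, 13, 14]
extract-max → returns 29:
  remove root 29; move last element 14 to root → [14, 27, 23, 20, 13]
  14 vs larger child 27 at index 1, swap → [27, 14, 23, 20, 13]
  14 vs larger child 20 at index 3, swap → [27, 20, 23, 14, 13]
insert 3:
  append 3 at index 5 → [27, 20, 23, 14, 13, 3] (no swap needed)
insert 48:
  append 48 at index 6 → [27, 20, 23, 14, 13, 3, 48]
  48 > parent 23 at index 2, swap → [27, 20, 48, 14, 13, 3, 23]
  48 > parent 27 at index 0, swap → [48, 20, 27, 14, 13, 3, 23]
extract-max → returns 48:
  remove root 48; move last element 23 to root → [23, 20, 27, 14, 13, 3]
  23 vs larger child 27 at index 2, swap → [27, 20, 23, 14, 13, 3]
extract-max → returns 27:
  remove root 27; move last element 3 to root → [3, 20, 23, 14, 13]
  3 vs larger child 23 at index 2, swap → [23, 20, 3, 14, 13]

[23, 20, 3, 14, 13]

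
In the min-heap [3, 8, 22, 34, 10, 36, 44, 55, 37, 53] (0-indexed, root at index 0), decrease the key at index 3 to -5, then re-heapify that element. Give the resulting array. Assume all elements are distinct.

[-5, 3, 22, 8, 10, 36, 44, 55, 37, 53]

set index 3 from 34 to -5 → [3, 8, 22, -5, 10, 36, 44, 55, 37, 53]
-5 < parent 8 at index 1, swap → [3, -5, 22, 8, 10, 36, 44, 55, 37, 53]
-5 < parent 3 at index 0, swap → [-5, 3, 22, 8, 10, 36, 44, 55, 37, 53]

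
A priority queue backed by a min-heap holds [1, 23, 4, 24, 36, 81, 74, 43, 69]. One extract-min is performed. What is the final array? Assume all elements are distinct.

[4, 23, 69, 24, 36, 81, 74, 43]

remove root 1; move last element 69 to root → [69, 23, 4, 24, 36, 81, 74, 43]
69 vs smaller child 4 at index 2, swap → [4, 23, 69, 24, 36, 81, 74, 43]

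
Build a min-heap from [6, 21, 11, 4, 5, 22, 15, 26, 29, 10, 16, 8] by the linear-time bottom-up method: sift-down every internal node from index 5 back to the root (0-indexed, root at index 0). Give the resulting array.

sift down from index 5:
  22 vs only child 8 at index 11, swap → [6, 21, 11, 4, 5, 8, 15, 26, 29, 10, 16, 22]
sift down from index 4: already satisfies heap property
sift down from index 3: already satisfies heap property
sift down from index 2:
  11 vs smaller child 8 at index 5, swap → [6, 21, 8, 4, 5, 11, 15, 26, 29, 10, 16, 22]
sift down from index 1:
  21 vs smaller child 4 at index 3, swap → [6, 4, 8, 21, 5, 11, 15, 26, 29, 10, 16, 22]
sift down from index 0:
  6 vs smaller child 4 at index 1, swap → [4, 6, 8, 21, 5, 11, 15, 26, 29, 10, 16, 22]
  6 vs smaller child 5 at index 4, swap → [4, 5, 8, 21, 6, 11, 15, 26, 29, 10, 16, 22]

[4, 5, 8, 21, 6, 11, 15, 26, 29, 10, 16, 22]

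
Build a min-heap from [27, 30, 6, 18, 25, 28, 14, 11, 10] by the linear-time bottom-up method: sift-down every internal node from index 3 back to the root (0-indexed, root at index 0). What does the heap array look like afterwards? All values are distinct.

[6, 10, 14, 11, 25, 28, 27, 30, 18]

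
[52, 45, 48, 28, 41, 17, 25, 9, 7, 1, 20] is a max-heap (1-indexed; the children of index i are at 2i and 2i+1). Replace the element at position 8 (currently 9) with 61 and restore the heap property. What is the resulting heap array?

set index 8 from 9 to 61 → [52, 45, 48, 28, 41, 17, 25, 61, 7, 1, 20]
61 > parent 28 at index 4, swap → [52, 45, 48, 61, 41, 17, 25, 28, 7, 1, 20]
61 > parent 45 at index 2, swap → [52, 61, 48, 45, 41, 17, 25, 28, 7, 1, 20]
61 > parent 52 at index 1, swap → [61, 52, 48, 45, 41, 17, 25, 28, 7, 1, 20]

[61, 52, 48, 45, 41, 17, 25, 28, 7, 1, 20]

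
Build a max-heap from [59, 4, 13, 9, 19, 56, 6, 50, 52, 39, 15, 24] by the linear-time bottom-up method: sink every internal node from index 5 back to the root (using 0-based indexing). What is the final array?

[59, 52, 56, 50, 39, 24, 6, 4, 9, 19, 15, 13]

sift down from index 5: already satisfies heap property
sift down from index 4:
  19 vs larger child 39 at index 9, swap → [59, 4, 13, 9, 39, 56, 6, 50, 52, 19, 15, 24]
sift down from index 3:
  9 vs larger child 52 at index 8, swap → [59, 4, 13, 52, 39, 56, 6, 50, 9, 19, 15, 24]
sift down from index 2:
  13 vs larger child 56 at index 5, swap → [59, 4, 56, 52, 39, 13, 6, 50, 9, 19, 15, 24]
  13 vs only child 24 at index 11, swap → [59, 4, 56, 52, 39, 24, 6, 50, 9, 19, 15, 13]
sift down from index 1:
  4 vs larger child 52 at index 3, swap → [59, 52, 56, 4, 39, 24, 6, 50, 9, 19, 15, 13]
  4 vs larger child 50 at index 7, swap → [59, 52, 56, 50, 39, 24, 6, 4, 9, 19, 15, 13]
sift down from index 0: already satisfies heap property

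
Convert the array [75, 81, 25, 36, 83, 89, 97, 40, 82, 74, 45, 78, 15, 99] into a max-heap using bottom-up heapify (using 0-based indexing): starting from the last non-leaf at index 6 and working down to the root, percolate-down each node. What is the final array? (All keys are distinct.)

sift down from index 6:
  97 vs only child 99 at index 13, swap → [75, 81, 25, 36, 83, 89, 99, 40, 82, 74, 45, 78, 15, 97]
sift down from index 5: already satisfies heap property
sift down from index 4: already satisfies heap property
sift down from index 3:
  36 vs larger child 82 at index 8, swap → [75, 81, 25, 82, 83, 89, 99, 40, 36, 74, 45, 78, 15, 97]
sift down from index 2:
  25 vs larger child 99 at index 6, swap → [75, 81, 99, 82, 83, 89, 25, 40, 36, 74, 45, 78, 15, 97]
  25 vs only child 97 at index 13, swap → [75, 81, 99, 82, 83, 89, 97, 40, 36, 74, 45, 78, 15, 25]
sift down from index 1:
  81 vs larger child 83 at index 4, swap → [75, 83, 99, 82, 81, 89, 97, 40, 36, 74, 45, 78, 15, 25]
sift down from index 0:
  75 vs larger child 99 at index 2, swap → [99, 83, 75, 82, 81, 89, 97, 40, 36, 74, 45, 78, 15, 25]
  75 vs larger child 97 at index 6, swap → [99, 83, 97, 82, 81, 89, 75, 40, 36, 74, 45, 78, 15, 25]

[99, 83, 97, 82, 81, 89, 75, 40, 36, 74, 45, 78, 15, 25]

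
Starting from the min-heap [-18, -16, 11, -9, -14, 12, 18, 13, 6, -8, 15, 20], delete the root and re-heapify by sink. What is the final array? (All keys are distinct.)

[-16, -14, 11, -9, -8, 12, 18, 13, 6, 20, 15]

remove root -18; move last element 20 to root → [20, -16, 11, -9, -14, 12, 18, 13, 6, -8, 15]
20 vs smaller child -16 at index 1, swap → [-16, 20, 11, -9, -14, 12, 18, 13, 6, -8, 15]
20 vs smaller child -14 at index 4, swap → [-16, -14, 11, -9, 20, 12, 18, 13, 6, -8, 15]
20 vs smaller child -8 at index 9, swap → [-16, -14, 11, -9, -8, 12, 18, 13, 6, 20, 15]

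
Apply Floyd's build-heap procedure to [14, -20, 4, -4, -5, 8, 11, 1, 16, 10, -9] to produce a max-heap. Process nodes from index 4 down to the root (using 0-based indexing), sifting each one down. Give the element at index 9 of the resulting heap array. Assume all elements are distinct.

sift down from index 4:
  -5 vs larger child 10 at index 9, swap → [14, -20, 4, -4, 10, 8, 11, 1, 16, -5, -9]
sift down from index 3:
  -4 vs larger child 16 at index 8, swap → [14, -20, 4, 16, 10, 8, 11, 1, -4, -5, -9]
sift down from index 2:
  4 vs larger child 11 at index 6, swap → [14, -20, 11, 16, 10, 8, 4, 1, -4, -5, -9]
sift down from index 1:
  -20 vs larger child 16 at index 3, swap → [14, 16, 11, -20, 10, 8, 4, 1, -4, -5, -9]
  -20 vs larger child 1 at index 7, swap → [14, 16, 11, 1, 10, 8, 4, -20, -4, -5, -9]
sift down from index 0:
  14 vs larger child 16 at index 1, swap → [16, 14, 11, 1, 10, 8, 4, -20, -4, -5, -9]
resulting array: [16, 14, 11, 1, 10, 8, 4, -20, -4, -5, -9]

-5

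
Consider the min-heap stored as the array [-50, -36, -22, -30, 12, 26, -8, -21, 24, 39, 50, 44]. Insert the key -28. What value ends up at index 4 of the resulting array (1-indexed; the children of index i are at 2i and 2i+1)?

-30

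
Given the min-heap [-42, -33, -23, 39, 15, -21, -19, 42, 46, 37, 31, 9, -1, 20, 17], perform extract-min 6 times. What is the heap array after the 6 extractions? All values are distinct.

[9, 15, 20, 39, 17, 31, 37, 42, 46]

extract-min #1 returns -42:
  remove root -42; move last element 17 to root → [17, -33, -23, 39, 15, -21, -19, 42, 46, 37, 31, 9, -1, 20]
  17 vs smaller child -33 at index 1, swap → [-33, 17, -23, 39, 15, -21, -19, 42, 46, 37, 31, 9, -1, 20]
  17 vs smaller child 15 at index 4, swap → [-33, 15, -23, 39, 17, -21, -19, 42, 46, 37, 31, 9, -1, 20]
extract-min #2 returns -33:
  remove root -33; move last element 20 to root → [20, 15, -23, 39, 17, -21, -19, 42, 46, 37, 31, 9, -1]
  20 vs smaller child -23 at index 2, swap → [-23, 15, 20, 39, 17, -21, -19, 42, 46, 37, 31, 9, -1]
  20 vs smaller child -21 at index 5, swap → [-23, 15, -21, 39, 17, 20, -19, 42, 46, 37, 31, 9, -1]
  20 vs smaller child -1 at index 12, swap → [-23, 15, -21, 39, 17, -1, -19, 42, 46, 37, 31, 9, 20]
extract-min #3 returns -23:
  remove root -23; move last element 20 to root → [20, 15, -21, 39, 17, -1, -19, 42, 46, 37, 31, 9]
  20 vs smaller child -21 at index 2, swap → [-21, 15, 20, 39, 17, -1, -19, 42, 46, 37, 31, 9]
  20 vs smaller child -19 at index 6, swap → [-21, 15, -19, 39, 17, -1, 20, 42, 46, 37, 31, 9]
extract-min #4 returns -21:
  remove root -21; move last element 9 to root → [9, 15, -19, 39, 17, -1, 20, 42, 46, 37, 31]
  9 vs smaller child -19 at index 2, swap → [-19, 15, 9, 39, 17, -1, 20, 42, 46, 37, 31]
  9 vs smaller child -1 at index 5, swap → [-19, 15, -1, 39, 17, 9, 20, 42, 46, 37, 31]
extract-min #5 returns -19:
  remove root -19; move last element 31 to root → [31, 15, -1, 39, 17, 9, 20, 42, 46, 37]
  31 vs smaller child -1 at index 2, swap → [-1, 15, 31, 39, 17, 9, 20, 42, 46, 37]
  31 vs smaller child 9 at index 5, swap → [-1, 15, 9, 39, 17, 31, 20, 42, 46, 37]
extract-min #6 returns -1:
  remove root -1; move last element 37 to root → [37, 15, 9, 39, 17, 31, 20, 42, 46]
  37 vs smaller child 9 at index 2, swap → [9, 15, 37, 39, 17, 31, 20, 42, 46]
  37 vs smaller child 20 at index 6, swap → [9, 15, 20, 39, 17, 31, 37, 42, 46]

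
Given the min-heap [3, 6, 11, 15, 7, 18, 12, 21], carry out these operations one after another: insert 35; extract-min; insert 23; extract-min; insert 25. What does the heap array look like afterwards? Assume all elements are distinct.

insert 35:
  append 35 at index 8 → [3, 6, 11, 15, 7, 18, 12, 21, 35] (no swap needed)
extract-min → returns 3:
  remove root 3; move last element 35 to root → [35, 6, 11, 15, 7, 18, 12, 21]
  35 vs smaller child 6 at index 1, swap → [6, 35, 11, 15, 7, 18, 12, 21]
  35 vs smaller child 7 at index 4, swap → [6, 7, 11, 15, 35, 18, 12, 21]
insert 23:
  append 23 at index 8 → [6, 7, 11, 15, 35, 18, 12, 21, 23] (no swap needed)
extract-min → returns 6:
  remove root 6; move last element 23 to root → [23, 7, 11, 15, 35, 18, 12, 21]
  23 vs smaller child 7 at index 1, swap → [7, 23, 11, 15, 35, 18, 12, 21]
  23 vs smaller child 15 at index 3, swap → [7, 15, 11, 23, 35, 18, 12, 21]
  23 vs only child 21 at index 7, swap → [7, 15, 11, 21, 35, 18, 12, 23]
insert 25:
  append 25 at index 8 → [7, 15, 11, 21, 35, 18, 12, 23, 25] (no swap needed)

[7, 15, 11, 21, 35, 18, 12, 23, 25]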